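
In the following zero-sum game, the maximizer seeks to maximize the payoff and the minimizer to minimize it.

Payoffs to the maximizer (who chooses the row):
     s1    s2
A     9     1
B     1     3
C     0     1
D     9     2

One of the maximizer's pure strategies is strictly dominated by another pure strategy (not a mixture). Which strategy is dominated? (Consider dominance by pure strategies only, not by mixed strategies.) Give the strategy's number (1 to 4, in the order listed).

Compare C with B: 1 > 0, 3 > 1.
So B strictly dominates C for the maximizer; C is strictly dominated.

3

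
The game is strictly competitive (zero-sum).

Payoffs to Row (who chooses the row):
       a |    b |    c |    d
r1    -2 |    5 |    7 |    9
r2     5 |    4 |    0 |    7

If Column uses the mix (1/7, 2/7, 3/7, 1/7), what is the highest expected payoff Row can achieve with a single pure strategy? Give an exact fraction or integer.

r1: (-2)·(1/7) + (5)·(2/7) + (7)·(3/7) + (9)·(1/7) = 38/7.
r2: (5)·(1/7) + (4)·(2/7) + (0)·(3/7) + (7)·(1/7) = 20/7.
The best pure response is r1 with expected payoff 38/7.

38/7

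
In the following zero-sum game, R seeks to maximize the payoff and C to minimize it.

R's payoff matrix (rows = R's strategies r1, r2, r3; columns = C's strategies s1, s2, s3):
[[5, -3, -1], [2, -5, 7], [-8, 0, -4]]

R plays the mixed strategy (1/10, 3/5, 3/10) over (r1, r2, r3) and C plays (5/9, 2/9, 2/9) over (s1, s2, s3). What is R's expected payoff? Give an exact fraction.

Against (5/9, 2/9, 2/9), each row's expected payoff is r1: 17/9; r2: 14/9; r3: -16/3.
Taking the (1/10, 3/5, 3/10)-weighted average: (1/10)·(17/9) + (3/5)·(14/9) + (3/10)·(-16/3) = -43/90.

-43/90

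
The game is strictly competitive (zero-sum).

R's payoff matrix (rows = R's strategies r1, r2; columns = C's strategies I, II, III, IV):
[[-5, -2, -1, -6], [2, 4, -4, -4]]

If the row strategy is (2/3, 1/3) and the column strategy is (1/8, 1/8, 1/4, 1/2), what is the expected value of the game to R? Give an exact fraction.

-7/2

Against (1/8, 1/8, 1/4, 1/2), each row's expected payoff is r1: -33/8; r2: -9/4.
Taking the (2/3, 1/3)-weighted average: (2/3)·(-33/8) + (1/3)·(-9/4) = -7/2.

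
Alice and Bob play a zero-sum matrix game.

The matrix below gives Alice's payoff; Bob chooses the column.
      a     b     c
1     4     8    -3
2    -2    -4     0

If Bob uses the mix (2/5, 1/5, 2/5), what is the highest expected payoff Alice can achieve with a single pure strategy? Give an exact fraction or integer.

1: (4)·(2/5) + (8)·(1/5) + (-3)·(2/5) = 2.
2: (-2)·(2/5) + (-4)·(1/5) + (0)·(2/5) = -8/5.
The best pure response is 1 with expected payoff 2.

2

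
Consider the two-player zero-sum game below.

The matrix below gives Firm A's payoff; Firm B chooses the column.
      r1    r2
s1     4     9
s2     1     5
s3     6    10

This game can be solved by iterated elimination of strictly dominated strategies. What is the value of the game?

6

Row s2 is strictly dominated by row s1 (4>1, 9>5); eliminate s2.
Row s1 is strictly dominated by row s3 (6>4, 10>9); eliminate s1.
Column r2 is strictly dominated by r1 for Firm B (6<10); eliminate r2.
Only (s3, r1) remains, with payoff 6.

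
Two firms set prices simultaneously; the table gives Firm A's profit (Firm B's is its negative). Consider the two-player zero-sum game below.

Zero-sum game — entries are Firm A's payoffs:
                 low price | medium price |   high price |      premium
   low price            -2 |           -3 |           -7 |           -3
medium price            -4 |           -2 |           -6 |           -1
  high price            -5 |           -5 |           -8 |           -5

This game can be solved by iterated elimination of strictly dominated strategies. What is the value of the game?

-6

Column premium is strictly dominated by high price for Firm B (-7<-3, -6<-1, -8<-5); eliminate premium.
Column low price is strictly dominated by high price for Firm B (-7<-2, -6<-4, -8<-5); eliminate low price.
Row low price is strictly dominated by row medium price (-2>-3, -6>-7); eliminate low price.
Column medium price is strictly dominated by high price for Firm B (-6<-2, -8<-5); eliminate medium price.
Row high price is strictly dominated by row medium price (-6>-8); eliminate high price.
Only (medium price, high price) remains, with payoff -6.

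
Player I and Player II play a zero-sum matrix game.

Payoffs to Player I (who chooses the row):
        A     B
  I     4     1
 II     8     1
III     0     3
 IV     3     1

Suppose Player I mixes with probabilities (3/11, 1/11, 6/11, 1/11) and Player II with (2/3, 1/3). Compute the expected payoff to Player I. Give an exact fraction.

23/11

Against (2/3, 1/3), each row's expected payoff is I: 3; II: 17/3; III: 1; IV: 7/3.
Taking the (3/11, 1/11, 6/11, 1/11)-weighted average: (3/11)·(3) + (1/11)·(17/3) + (6/11)·(1) + (1/11)·(7/3) = 23/11.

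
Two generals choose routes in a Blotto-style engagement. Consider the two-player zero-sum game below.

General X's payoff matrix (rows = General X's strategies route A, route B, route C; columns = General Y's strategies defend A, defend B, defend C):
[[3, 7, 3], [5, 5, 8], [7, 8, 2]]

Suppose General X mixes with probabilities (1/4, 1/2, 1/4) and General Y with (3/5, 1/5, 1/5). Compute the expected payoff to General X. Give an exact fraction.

53/10

Against (3/5, 1/5, 1/5), each row's expected payoff is route A: 19/5; route B: 28/5; route C: 31/5.
Taking the (1/4, 1/2, 1/4)-weighted average: (1/4)·(19/5) + (1/2)·(28/5) + (1/4)·(31/5) = 53/10.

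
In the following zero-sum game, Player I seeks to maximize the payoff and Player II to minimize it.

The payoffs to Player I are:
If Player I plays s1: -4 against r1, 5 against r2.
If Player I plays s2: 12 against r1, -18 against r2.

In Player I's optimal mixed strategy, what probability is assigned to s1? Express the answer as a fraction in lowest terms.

Row minima are -4 and -18, so Player I's maximin is -4; column maxima are 12 and 5, so Player II's minimax is 5. These differ, so the equilibrium is in mixed strategies.
Let Player I play s1 with probability p. Player II is indifferent when −4p + 12(1−p) = 5p − 18(1−p), giving p = 10/13.

10/13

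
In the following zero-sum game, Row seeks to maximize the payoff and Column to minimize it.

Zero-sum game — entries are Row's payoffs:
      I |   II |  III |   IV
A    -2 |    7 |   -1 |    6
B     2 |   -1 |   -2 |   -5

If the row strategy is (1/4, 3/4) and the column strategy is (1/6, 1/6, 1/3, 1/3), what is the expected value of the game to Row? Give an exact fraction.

-1

Against (1/6, 1/6, 1/3, 1/3), each row's expected payoff is A: 5/2; B: -13/6.
Taking the (1/4, 3/4)-weighted average: (1/4)·(5/2) + (3/4)·(-13/6) = -1.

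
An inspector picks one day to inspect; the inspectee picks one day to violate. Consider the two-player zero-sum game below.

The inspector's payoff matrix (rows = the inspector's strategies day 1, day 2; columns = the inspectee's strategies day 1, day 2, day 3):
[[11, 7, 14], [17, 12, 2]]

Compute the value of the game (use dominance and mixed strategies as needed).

154/17

Column day 1 is strictly dominated by day 2 for the inspectee (it gives the inspector more in every row).
The remaining 2×2 game on (day 1, day 2) × (day 2, day 3) has no saddle point. Let the inspector play day 1 with probability p; indifference gives 7p + 12(1−p) = 14p + 2(1−p), so p = 10/17.
Similarly the inspectee's optimal q on day 2 is 12/17, and the value is 7·(12/17) + (14)·(5/17) = 154/17.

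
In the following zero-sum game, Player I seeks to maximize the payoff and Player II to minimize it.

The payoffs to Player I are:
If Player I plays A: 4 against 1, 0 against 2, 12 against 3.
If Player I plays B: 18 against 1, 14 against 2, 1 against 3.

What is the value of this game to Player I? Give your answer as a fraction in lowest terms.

Column 1 is strictly dominated by 2 for Player II (it gives Player I more in every row).
The remaining 2×2 game on (A, B) × (2, 3) has no saddle point. Let Player I play A with probability p; indifference gives 14(1−p) = 12p + (1−p), so p = 13/25.
Similarly Player II's optimal q on 2 is 11/25, and the value is 0·(11/25) + (12)·(14/25) = 168/25.

168/25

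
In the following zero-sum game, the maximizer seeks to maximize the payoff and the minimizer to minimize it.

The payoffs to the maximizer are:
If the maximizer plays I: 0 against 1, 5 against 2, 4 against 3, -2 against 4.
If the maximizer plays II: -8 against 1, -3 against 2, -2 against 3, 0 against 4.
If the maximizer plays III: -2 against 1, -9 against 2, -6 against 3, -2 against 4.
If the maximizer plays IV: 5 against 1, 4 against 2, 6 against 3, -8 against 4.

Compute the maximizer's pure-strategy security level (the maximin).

The worst-case payoff for each row is I: -2, II: -8, III: -9, IV: -8.
The best of these is -2.

-2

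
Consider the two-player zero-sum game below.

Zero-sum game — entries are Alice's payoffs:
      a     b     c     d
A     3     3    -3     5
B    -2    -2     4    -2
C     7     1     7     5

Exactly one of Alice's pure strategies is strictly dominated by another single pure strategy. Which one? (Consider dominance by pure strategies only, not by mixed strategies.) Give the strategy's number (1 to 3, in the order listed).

2

Compare B with C: 7 > -2, 1 > -2, 7 > 4, 5 > -2.
So C strictly dominates B for Alice; B is strictly dominated.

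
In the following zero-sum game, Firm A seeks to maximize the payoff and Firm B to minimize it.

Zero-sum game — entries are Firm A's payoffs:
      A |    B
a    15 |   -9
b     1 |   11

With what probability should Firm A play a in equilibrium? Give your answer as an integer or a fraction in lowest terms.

5/17

Row minima are -9 and 1, so Firm A's maximin is 1; column maxima are 15 and 11, so Firm B's minimax is 11. These differ, so the equilibrium is in mixed strategies.
Let Firm A play a with probability p. Firm B is indifferent when 15p + (1−p) = −9p + 11(1−p), giving p = 5/17.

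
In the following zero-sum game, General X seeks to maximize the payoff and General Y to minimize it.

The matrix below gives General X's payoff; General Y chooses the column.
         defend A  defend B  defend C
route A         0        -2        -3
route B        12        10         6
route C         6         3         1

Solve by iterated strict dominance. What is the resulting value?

Column defend A is strictly dominated by defend B for General Y (-2<0, 10<12, 3<6); eliminate defend A.
Column defend B is strictly dominated by defend C for General Y (-3<-2, 6<10, 1<3); eliminate defend B.
Row route C is strictly dominated by row route B (6>1); eliminate route C.
Row route A is strictly dominated by row route B (6>-3); eliminate route A.
Only (route B, defend C) remains, with payoff 6.

6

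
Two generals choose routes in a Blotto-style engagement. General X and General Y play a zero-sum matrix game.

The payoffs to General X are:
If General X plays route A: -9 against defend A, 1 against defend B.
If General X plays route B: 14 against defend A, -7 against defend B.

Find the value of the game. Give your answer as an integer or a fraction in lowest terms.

-49/31

Row minima are -9 and -7, so General X's maximin is -7; column maxima are 14 and 1, so General Y's minimax is 1. These differ, so the equilibrium is in mixed strategies.
Let General X play route A with probability p. General Y is indifferent when −9p + 14(1−p) = p − 7(1−p), giving p = 21/31.
Let General Y play defend A with probability q. General X is indifferent when −9q + (1−q) = 14q − 7(1−q), giving q = 8/31.
The value is -9·(8/31) + (1)·(23/31) = -49/31.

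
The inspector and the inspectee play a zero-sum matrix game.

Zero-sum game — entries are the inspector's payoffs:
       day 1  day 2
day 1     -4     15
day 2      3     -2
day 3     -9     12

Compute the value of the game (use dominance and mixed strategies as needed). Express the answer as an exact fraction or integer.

37/24

Row day 3 is strictly dominated by row day 1, so the inspector never plays it.
The remaining 2×2 game on (day 1, day 2) × (day 1, day 2) has no saddle point. Let the inspector play day 1 with probability p; indifference gives −4p + 3(1−p) = 15p − 2(1−p), so p = 5/24.
Similarly the inspectee's optimal q on day 1 is 17/24, and the value is -4·(17/24) + (15)·(7/24) = 37/24.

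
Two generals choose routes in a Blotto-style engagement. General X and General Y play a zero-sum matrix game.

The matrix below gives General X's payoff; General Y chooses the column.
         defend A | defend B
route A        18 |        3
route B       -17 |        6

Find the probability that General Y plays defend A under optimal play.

3/38

Row minima are 3 and -17, so General X's maximin is 3; column maxima are 18 and 6, so General Y's minimax is 6. These differ, so the equilibrium is in mixed strategies.
Let General Y play defend A with probability q. General X is indifferent when 18q + 3(1−q) = −17q + 6(1−q), giving q = 3/38.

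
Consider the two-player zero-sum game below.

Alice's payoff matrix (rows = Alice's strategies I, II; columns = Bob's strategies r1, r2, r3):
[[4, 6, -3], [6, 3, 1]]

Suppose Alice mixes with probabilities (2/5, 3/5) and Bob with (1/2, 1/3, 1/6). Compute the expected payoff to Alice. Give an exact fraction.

Against (1/2, 1/3, 1/6), each row's expected payoff is I: 7/2; II: 25/6.
Taking the (2/5, 3/5)-weighted average: (2/5)·(7/2) + (3/5)·(25/6) = 39/10.

39/10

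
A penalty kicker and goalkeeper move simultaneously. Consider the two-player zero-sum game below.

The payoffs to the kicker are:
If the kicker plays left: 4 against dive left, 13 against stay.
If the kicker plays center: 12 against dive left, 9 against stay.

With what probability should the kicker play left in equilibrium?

1/4

Row minima are 4 and 9, so the kicker's maximin is 9; column maxima are 12 and 13, so the goalkeeper's minimax is 12. These differ, so the equilibrium is in mixed strategies.
Let the kicker play left with probability p. The goalkeeper is indifferent when 4p + 12(1−p) = 13p + 9(1−p), giving p = 1/4.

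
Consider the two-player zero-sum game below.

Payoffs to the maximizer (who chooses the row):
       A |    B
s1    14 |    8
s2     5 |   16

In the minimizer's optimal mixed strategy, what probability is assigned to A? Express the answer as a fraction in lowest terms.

8/17

Row minima are 8 and 5, so the maximizer's maximin is 8; column maxima are 14 and 16, so the minimizer's minimax is 14. These differ, so the equilibrium is in mixed strategies.
Let the minimizer play A with probability q. The maximizer is indifferent when 14q + 8(1−q) = 5q + 16(1−q), giving q = 8/17.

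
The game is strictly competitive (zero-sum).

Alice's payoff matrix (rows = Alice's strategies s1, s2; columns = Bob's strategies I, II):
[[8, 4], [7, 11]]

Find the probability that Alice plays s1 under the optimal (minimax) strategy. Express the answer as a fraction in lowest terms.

1/2

Row minima are 4 and 7, so Alice's maximin is 7; column maxima are 8 and 11, so Bob's minimax is 8. These differ, so the equilibrium is in mixed strategies.
Let Alice play s1 with probability p. Bob is indifferent when 8p + 7(1−p) = 4p + 11(1−p), giving p = 1/2.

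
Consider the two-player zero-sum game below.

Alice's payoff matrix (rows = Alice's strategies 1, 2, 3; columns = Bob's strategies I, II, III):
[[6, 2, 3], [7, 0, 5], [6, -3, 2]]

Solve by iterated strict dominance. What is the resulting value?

2

Column III is strictly dominated by II for Bob (2<3, 0<5, -3<2); eliminate III.
Column I is strictly dominated by II for Bob (2<6, 0<7, -3<6); eliminate I.
Row 3 is strictly dominated by row 1 (2>-3); eliminate 3.
Row 2 is strictly dominated by row 1 (2>0); eliminate 2.
Only (1, II) remains, with payoff 2.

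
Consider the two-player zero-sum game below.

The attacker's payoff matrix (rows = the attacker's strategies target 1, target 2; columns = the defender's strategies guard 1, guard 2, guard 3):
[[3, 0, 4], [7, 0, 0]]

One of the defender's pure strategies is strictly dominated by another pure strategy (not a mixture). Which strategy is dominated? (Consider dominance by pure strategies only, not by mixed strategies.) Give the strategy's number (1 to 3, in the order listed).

1

The defender prefers columns that give the attacker less. Compare guard 1 with guard 2: 0 < 3, 0 < 7.
So guard 2 strictly dominates guard 1 for the defender; guard 1 is strictly dominated.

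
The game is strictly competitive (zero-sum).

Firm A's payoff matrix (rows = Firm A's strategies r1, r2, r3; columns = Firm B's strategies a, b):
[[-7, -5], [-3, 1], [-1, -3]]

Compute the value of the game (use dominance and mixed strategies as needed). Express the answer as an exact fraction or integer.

-5/3

Row r1 is strictly dominated by row r3, so Firm A never plays it.
The remaining 2×2 game on (r2, r3) × (a, b) has no saddle point. Let Firm A play r2 with probability p; indifference gives −3p − (1−p) = p − 3(1−p), so p = 1/3.
Similarly Firm B's optimal q on a is 2/3, and the value is -3·(2/3) + (1)·(1/3) = -5/3.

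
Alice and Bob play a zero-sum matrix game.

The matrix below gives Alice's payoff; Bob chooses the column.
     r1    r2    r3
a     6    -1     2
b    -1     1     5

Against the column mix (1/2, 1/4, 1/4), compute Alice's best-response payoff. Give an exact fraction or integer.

13/4

a: (6)·(1/2) + (-1)·(1/4) + (2)·(1/4) = 13/4.
b: (-1)·(1/2) + (1)·(1/4) + (5)·(1/4) = 1.
The best pure response is a with expected payoff 13/4.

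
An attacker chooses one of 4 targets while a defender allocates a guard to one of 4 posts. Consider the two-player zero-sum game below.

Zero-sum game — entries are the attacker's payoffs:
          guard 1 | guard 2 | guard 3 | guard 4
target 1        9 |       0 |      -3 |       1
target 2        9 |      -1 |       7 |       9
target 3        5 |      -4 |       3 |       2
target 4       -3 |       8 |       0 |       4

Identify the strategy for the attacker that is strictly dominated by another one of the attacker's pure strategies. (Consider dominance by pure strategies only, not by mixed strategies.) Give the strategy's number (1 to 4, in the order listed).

Compare target 3 with target 2: 9 > 5, -1 > -4, 7 > 3, 9 > 2.
So target 2 strictly dominates target 3 for the attacker; target 3 is strictly dominated.

3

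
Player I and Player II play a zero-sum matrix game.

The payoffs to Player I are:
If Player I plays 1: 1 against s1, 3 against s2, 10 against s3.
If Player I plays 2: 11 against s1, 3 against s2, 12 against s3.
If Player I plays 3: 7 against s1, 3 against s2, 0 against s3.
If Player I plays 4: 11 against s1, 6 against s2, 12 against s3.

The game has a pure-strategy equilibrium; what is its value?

Row minima: 1, 3, 0, 6 → Player I's maximin is 6.
Column maxima: 11, 6, 12 → Player II's minimax is 6.
They coincide at (4, s2), so the value is 6.

6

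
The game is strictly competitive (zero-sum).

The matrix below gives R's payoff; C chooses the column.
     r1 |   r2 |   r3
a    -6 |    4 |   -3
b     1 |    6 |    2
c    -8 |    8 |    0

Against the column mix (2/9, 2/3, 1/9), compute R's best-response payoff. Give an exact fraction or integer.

a: (-6)·(2/9) + (4)·(2/3) + (-3)·(1/9) = 1.
b: (1)·(2/9) + (6)·(2/3) + (2)·(1/9) = 40/9.
c: (-8)·(2/9) + (8)·(2/3) + (0)·(1/9) = 32/9.
The best pure response is b with expected payoff 40/9.

40/9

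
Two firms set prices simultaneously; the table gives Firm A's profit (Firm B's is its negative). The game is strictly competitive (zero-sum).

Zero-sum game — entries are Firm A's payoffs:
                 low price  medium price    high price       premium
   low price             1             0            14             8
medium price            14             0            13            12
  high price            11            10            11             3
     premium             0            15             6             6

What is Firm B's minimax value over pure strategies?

12

The worst case (largest entry) in each column is low price: 14, medium price: 15, high price: 14, premium: 12.
The best (smallest) of these is 12.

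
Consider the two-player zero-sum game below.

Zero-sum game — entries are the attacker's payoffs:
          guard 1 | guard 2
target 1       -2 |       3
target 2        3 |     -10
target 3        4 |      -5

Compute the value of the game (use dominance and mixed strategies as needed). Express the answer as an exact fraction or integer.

1/7

Row target 2 is strictly dominated by row target 3, so the attacker never plays it.
The remaining 2×2 game on (target 1, target 3) × (guard 1, guard 2) has no saddle point. Let the attacker play target 1 with probability p; indifference gives −2p + 4(1−p) = 3p − 5(1−p), so p = 9/14.
Similarly the defender's optimal q on guard 1 is 4/7, and the value is -2·(4/7) + (3)·(3/7) = 1/7.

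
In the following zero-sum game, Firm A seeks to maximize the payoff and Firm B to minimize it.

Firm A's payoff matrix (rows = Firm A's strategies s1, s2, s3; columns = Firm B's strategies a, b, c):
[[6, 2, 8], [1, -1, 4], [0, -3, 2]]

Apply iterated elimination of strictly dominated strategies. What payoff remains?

Row s2 is strictly dominated by row s1 (6>1, 2>-1, 8>4); eliminate s2.
Column a is strictly dominated by b for Firm B (2<6, -3<0); eliminate a.
Row s3 is strictly dominated by row s1 (2>-3, 8>2); eliminate s3.
Column c is strictly dominated by b for Firm B (2<8); eliminate c.
Only (s1, b) remains, with payoff 2.

2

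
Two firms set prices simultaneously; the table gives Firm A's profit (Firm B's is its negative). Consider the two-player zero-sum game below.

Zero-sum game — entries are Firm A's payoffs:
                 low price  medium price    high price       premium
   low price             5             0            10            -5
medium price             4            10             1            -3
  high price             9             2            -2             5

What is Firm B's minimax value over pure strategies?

5

The worst case (largest entry) in each column is low price: 9, medium price: 10, high price: 10, premium: 5.
The best (smallest) of these is 5.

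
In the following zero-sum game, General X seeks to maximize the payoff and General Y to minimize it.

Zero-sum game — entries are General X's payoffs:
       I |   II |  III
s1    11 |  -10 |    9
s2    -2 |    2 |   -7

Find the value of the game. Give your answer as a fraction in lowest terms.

-13/7

Column I is strictly dominated by III for General Y (it gives General X more in every row).
The remaining 2×2 game on (s1, s2) × (II, III) has no saddle point. Let General X play s1 with probability p; indifference gives −10p + 2(1−p) = 9p − 7(1−p), so p = 9/28.
Similarly General Y's optimal q on II is 4/7, and the value is -10·(4/7) + (9)·(3/7) = -13/7.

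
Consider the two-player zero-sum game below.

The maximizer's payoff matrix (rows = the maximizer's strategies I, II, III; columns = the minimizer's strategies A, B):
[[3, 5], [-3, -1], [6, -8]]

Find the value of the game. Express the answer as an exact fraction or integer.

27/8

Row II is strictly dominated by row I, so the maximizer never plays it.
The remaining 2×2 game on (I, III) × (A, B) has no saddle point. Let the maximizer play I with probability p; indifference gives 3p + 6(1−p) = 5p − 8(1−p), so p = 7/8.
Similarly the minimizer's optimal q on A is 13/16, and the value is 3·(13/16) + (5)·(3/16) = 27/8.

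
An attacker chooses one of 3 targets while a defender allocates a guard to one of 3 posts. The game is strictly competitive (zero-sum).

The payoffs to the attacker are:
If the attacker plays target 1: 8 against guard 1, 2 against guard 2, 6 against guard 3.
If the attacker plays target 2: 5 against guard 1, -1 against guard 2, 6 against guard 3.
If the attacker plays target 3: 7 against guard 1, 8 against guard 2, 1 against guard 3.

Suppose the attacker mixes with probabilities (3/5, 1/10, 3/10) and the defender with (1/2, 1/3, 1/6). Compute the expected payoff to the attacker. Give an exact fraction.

337/60

Against (1/2, 1/3, 1/6), each row's expected payoff is target 1: 17/3; target 2: 19/6; target 3: 19/3.
Taking the (3/5, 1/10, 3/10)-weighted average: (3/5)·(17/3) + (1/10)·(19/6) + (3/10)·(19/3) = 337/60.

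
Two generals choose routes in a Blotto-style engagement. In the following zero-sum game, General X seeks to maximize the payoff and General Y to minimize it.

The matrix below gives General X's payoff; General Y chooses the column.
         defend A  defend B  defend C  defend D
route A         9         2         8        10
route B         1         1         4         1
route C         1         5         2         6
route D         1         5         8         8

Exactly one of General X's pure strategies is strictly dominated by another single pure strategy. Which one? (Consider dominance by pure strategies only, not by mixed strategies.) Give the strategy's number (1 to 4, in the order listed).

Compare route B with route A: 9 > 1, 2 > 1, 8 > 4, 10 > 1.
So route A strictly dominates route B for General X; route B is strictly dominated.

2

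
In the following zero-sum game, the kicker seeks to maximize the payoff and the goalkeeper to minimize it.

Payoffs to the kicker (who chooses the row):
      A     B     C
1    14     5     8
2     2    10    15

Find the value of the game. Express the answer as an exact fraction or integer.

130/17

Column C is strictly dominated by B for the goalkeeper (it gives the kicker more in every row).
The remaining 2×2 game on (1, 2) × (A, B) has no saddle point. Let the kicker play 1 with probability p; indifference gives 14p + 2(1−p) = 5p + 10(1−p), so p = 8/17.
Similarly the goalkeeper's optimal q on A is 5/17, and the value is 14·(5/17) + (5)·(12/17) = 130/17.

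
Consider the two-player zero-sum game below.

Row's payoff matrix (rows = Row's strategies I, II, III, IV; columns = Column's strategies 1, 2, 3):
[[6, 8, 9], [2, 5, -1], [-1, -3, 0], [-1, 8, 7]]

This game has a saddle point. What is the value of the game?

6

Row minima: 6, -1, -3, -1 → Row's maximin is 6.
Column maxima: 6, 8, 9 → Column's minimax is 6.
They coincide at (I, 1), so the value is 6.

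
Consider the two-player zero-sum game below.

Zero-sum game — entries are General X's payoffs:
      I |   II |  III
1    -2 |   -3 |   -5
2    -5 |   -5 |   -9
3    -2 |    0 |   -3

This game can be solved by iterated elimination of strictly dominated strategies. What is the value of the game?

-3

Column II is strictly dominated by III for General Y (-5<-3, -9<-5, -3<0); eliminate II.
Row 2 is strictly dominated by row 1 (-2>-5, -5>-9); eliminate 2.
Column I is strictly dominated by III for General Y (-5<-2, -3<-2); eliminate I.
Row 1 is strictly dominated by row 3 (-3>-5); eliminate 1.
Only (3, III) remains, with payoff -3.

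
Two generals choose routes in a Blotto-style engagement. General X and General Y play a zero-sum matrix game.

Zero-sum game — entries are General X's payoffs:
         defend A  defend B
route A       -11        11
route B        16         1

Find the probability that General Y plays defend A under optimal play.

10/37

Row minima are -11 and 1, so General X's maximin is 1; column maxima are 16 and 11, so General Y's minimax is 11. These differ, so the equilibrium is in mixed strategies.
Let General Y play defend A with probability q. General X is indifferent when −11q + 11(1−q) = 16q + (1−q), giving q = 10/37.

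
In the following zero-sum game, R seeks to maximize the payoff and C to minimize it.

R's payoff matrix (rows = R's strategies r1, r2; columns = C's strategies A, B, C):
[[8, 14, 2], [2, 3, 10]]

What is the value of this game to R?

38/7

Column B is strictly dominated by A for C (it gives R more in every row).
The remaining 2×2 game on (r1, r2) × (A, C) has no saddle point. Let R play r1 with probability p; indifference gives 8p + 2(1−p) = 2p + 10(1−p), so p = 4/7.
Similarly C's optimal q on A is 4/7, and the value is 8·(4/7) + (2)·(3/7) = 38/7.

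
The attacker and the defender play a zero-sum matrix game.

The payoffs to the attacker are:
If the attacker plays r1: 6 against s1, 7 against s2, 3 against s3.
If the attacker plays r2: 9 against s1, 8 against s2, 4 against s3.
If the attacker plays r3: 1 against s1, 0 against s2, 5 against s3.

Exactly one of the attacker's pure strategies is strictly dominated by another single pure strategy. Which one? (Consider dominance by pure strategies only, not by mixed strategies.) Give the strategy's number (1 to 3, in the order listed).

1

Compare r1 with r2: 9 > 6, 8 > 7, 4 > 3.
So r2 strictly dominates r1 for the attacker; r1 is strictly dominated.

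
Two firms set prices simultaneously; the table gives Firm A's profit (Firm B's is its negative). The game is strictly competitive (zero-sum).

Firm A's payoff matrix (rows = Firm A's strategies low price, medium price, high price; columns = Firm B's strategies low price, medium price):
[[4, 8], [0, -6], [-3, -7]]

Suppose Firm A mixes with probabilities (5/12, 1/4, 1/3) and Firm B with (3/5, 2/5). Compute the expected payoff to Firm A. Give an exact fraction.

Against (3/5, 2/5), each row's expected payoff is low price: 28/5; medium price: -12/5; high price: -23/5.
Taking the (5/12, 1/4, 1/3)-weighted average: (5/12)·(28/5) + (1/4)·(-12/5) + (1/3)·(-23/5) = 1/5.

1/5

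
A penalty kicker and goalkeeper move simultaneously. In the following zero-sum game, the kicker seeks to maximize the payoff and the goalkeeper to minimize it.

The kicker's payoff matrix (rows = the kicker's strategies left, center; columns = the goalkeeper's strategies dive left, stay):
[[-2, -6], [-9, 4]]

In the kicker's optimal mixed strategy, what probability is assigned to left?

Row minima are -6 and -9, so the kicker's maximin is -6; column maxima are -2 and 4, so the goalkeeper's minimax is -2. These differ, so the equilibrium is in mixed strategies.
Let the kicker play left with probability p. The goalkeeper is indifferent when −2p − 9(1−p) = −6p + 4(1−p), giving p = 13/17.

13/17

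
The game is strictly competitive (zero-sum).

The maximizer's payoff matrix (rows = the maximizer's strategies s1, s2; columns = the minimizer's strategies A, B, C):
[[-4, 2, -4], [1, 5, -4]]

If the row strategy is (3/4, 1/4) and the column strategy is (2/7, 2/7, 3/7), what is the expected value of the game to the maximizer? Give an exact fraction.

-12/7

Against (2/7, 2/7, 3/7), each row's expected payoff is s1: -16/7; s2: 0.
Taking the (3/4, 1/4)-weighted average: (3/4)·(-16/7) + (1/4)·(0) = -12/7.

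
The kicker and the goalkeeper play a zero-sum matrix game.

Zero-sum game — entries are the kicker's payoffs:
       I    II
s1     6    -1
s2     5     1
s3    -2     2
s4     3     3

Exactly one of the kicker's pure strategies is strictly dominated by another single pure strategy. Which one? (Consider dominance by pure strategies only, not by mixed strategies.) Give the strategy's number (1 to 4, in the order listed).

Compare s3 with s4: 3 > -2, 3 > 2.
So s4 strictly dominates s3 for the kicker; s3 is strictly dominated.

3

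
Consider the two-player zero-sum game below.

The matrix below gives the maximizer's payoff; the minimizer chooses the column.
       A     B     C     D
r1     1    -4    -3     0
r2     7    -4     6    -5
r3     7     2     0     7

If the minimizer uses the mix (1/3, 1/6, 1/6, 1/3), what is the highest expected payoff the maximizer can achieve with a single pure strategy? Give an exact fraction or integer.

5

r1: (1)·(1/3) + (-4)·(1/6) + (-3)·(1/6) + (0)·(1/3) = -5/6.
r2: (7)·(1/3) + (-4)·(1/6) + (6)·(1/6) + (-5)·(1/3) = 1.
r3: (7)·(1/3) + (2)·(1/6) + (0)·(1/6) + (7)·(1/3) = 5.
The best pure response is r3 with expected payoff 5.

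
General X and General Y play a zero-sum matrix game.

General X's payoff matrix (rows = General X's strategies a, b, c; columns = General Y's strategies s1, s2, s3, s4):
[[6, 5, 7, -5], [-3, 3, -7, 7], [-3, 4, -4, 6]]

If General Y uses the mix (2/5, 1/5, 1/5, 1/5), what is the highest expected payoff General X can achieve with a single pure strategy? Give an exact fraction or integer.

19/5

a: (6)·(2/5) + (5)·(1/5) + (7)·(1/5) + (-5)·(1/5) = 19/5.
b: (-3)·(2/5) + (3)·(1/5) + (-7)·(1/5) + (7)·(1/5) = -3/5.
c: (-3)·(2/5) + (4)·(1/5) + (-4)·(1/5) + (6)·(1/5) = 0.
The best pure response is a with expected payoff 19/5.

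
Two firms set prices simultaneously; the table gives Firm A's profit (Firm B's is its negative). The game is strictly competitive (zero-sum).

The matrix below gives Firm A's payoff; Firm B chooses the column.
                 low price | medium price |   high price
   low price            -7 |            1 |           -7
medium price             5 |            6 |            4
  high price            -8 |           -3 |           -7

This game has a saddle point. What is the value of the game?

4

Row minima: -7, 4, -8 → Firm A's maximin is 4.
Column maxima: 5, 6, 4 → Firm B's minimax is 4.
They coincide at (medium price, high price), so the value is 4.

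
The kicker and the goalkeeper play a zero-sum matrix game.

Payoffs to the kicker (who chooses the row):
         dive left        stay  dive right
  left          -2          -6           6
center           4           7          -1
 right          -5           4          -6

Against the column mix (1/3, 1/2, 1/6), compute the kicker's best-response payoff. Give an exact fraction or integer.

left: (-2)·(1/3) + (-6)·(1/2) + (6)·(1/6) = -8/3.
center: (4)·(1/3) + (7)·(1/2) + (-1)·(1/6) = 14/3.
right: (-5)·(1/3) + (4)·(1/2) + (-6)·(1/6) = -2/3.
The best pure response is center with expected payoff 14/3.

14/3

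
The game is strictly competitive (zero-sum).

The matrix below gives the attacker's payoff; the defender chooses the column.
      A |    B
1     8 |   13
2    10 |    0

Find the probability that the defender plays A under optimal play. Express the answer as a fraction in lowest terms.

Row minima are 8 and 0, so the attacker's maximin is 8; column maxima are 10 and 13, so the defender's minimax is 10. These differ, so the equilibrium is in mixed strategies.
Let the defender play A with probability q. The attacker is indifferent when 8q + 13(1−q) = 10q, giving q = 13/15.

13/15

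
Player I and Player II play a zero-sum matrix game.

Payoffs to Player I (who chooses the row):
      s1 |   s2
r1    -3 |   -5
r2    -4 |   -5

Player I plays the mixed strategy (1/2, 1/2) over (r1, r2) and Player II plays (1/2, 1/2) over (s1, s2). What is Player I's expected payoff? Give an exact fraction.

Against (1/2, 1/2), each row's expected payoff is r1: -4; r2: -9/2.
Taking the (1/2, 1/2)-weighted average: (1/2)·(-4) + (1/2)·(-9/2) = -17/4.

-17/4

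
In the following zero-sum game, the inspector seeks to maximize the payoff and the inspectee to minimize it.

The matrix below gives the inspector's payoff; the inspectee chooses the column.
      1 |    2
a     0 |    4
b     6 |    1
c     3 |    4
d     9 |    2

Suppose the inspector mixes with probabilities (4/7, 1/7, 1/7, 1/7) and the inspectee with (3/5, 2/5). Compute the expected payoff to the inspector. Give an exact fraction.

20/7

Against (3/5, 2/5), each row's expected payoff is a: 8/5; b: 4; c: 17/5; d: 31/5.
Taking the (4/7, 1/7, 1/7, 1/7)-weighted average: (4/7)·(8/5) + (1/7)·(4) + (1/7)·(17/5) + (1/7)·(31/5) = 20/7.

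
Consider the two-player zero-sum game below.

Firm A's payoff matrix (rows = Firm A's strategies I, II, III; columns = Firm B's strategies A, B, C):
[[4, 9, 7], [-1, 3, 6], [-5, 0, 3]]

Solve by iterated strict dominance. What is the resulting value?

Column C is strictly dominated by A for Firm B (4<7, -1<6, -5<3); eliminate C.
Row III is strictly dominated by row I (4>-5, 9>0); eliminate III.
Row II is strictly dominated by row I (4>-1, 9>3); eliminate II.
Column B is strictly dominated by A for Firm B (4<9); eliminate B.
Only (I, A) remains, with payoff 4.

4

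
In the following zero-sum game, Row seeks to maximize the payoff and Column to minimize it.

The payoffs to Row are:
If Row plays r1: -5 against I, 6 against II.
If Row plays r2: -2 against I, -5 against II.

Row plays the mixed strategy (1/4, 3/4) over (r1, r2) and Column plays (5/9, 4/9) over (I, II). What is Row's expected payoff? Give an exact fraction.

-91/36

Against (5/9, 4/9), each row's expected payoff is r1: -1/9; r2: -10/3.
Taking the (1/4, 3/4)-weighted average: (1/4)·(-1/9) + (3/4)·(-10/3) = -91/36.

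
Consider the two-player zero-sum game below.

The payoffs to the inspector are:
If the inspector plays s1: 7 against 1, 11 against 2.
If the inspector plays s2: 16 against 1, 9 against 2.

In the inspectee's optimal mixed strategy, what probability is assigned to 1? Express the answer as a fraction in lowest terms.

Row minima are 7 and 9, so the inspector's maximin is 9; column maxima are 16 and 11, so the inspectee's minimax is 11. These differ, so the equilibrium is in mixed strategies.
Let the inspectee play 1 with probability q. The inspector is indifferent when 7q + 11(1−q) = 16q + 9(1−q), giving q = 2/11.

2/11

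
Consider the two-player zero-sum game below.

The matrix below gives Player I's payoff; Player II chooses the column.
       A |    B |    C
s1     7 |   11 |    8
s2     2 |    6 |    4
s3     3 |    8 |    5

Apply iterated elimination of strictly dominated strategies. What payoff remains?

Row s2 is strictly dominated by row s1 (7>2, 11>6, 8>4); eliminate s2.
Column C is strictly dominated by A for Player II (7<8, 3<5); eliminate C.
Row s3 is strictly dominated by row s1 (7>3, 11>8); eliminate s3.
Column B is strictly dominated by A for Player II (7<11); eliminate B.
Only (s1, A) remains, with payoff 7.

7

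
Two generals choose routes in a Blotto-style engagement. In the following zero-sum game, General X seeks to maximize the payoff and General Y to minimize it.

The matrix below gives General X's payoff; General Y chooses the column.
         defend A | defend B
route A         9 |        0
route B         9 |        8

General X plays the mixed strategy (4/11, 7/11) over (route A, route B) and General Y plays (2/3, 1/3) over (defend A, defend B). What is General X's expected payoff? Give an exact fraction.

254/33

Against (2/3, 1/3), each row's expected payoff is route A: 6; route B: 26/3.
Taking the (4/11, 7/11)-weighted average: (4/11)·(6) + (7/11)·(26/3) = 254/33.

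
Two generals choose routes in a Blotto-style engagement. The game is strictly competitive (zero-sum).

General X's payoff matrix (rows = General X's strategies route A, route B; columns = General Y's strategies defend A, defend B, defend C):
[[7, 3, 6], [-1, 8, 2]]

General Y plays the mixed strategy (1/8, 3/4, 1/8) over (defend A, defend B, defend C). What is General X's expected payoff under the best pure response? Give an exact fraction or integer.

route A: (7)·(1/8) + (3)·(3/4) + (6)·(1/8) = 31/8.
route B: (-1)·(1/8) + (8)·(3/4) + (2)·(1/8) = 49/8.
The best pure response is route B with expected payoff 49/8.

49/8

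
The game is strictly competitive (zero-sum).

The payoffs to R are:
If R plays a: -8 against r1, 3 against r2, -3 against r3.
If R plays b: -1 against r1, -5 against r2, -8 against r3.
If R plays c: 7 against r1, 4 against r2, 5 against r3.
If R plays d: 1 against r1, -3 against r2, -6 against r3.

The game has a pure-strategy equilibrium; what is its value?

Row minima: -8, -8, 4, -6 → R's maximin is 4.
Column maxima: 7, 4, 5 → C's minimax is 4.
They coincide at (c, r2), so the value is 4.

4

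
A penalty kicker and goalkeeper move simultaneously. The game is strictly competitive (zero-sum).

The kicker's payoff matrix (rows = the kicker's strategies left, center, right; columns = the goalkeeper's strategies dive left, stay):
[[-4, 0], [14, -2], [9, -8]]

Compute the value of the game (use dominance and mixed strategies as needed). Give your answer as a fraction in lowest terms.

Row right is strictly dominated by row center, so the kicker never plays it.
The remaining 2×2 game on (left, center) × (dive left, stay) has no saddle point. Let the kicker play left with probability p; indifference gives −4p + 14(1−p) = −2(1−p), so p = 4/5.
Similarly the goalkeeper's optimal q on dive left is 1/10, and the value is -4·(1/10) + (0)·(9/10) = -2/5.

-2/5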